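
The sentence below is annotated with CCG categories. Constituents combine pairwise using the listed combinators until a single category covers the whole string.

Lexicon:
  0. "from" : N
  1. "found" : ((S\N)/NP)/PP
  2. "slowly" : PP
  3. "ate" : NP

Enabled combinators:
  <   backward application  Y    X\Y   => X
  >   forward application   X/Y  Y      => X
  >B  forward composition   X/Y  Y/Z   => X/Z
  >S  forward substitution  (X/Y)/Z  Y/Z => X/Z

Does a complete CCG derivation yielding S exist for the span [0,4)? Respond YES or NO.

YES

[0,4] S   <
  [0,1] "from" : N
  [1,4] S\N   >
    [1,3] (S\N)/NP   >
      [1,2] "found" : ((S\N)/NP)/PP
      [2,3] "slowly" : PP
    [3,4] "ate" : NP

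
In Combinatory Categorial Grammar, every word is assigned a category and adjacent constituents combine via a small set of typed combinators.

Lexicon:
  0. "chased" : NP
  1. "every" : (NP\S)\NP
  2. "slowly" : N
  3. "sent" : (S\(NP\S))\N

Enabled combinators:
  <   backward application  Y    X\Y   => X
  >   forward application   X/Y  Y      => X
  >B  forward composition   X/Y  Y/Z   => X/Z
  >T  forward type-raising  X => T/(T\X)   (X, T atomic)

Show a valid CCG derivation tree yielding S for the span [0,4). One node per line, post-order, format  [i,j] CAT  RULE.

[0,4] S   <
  [0,2] NP\S   <
    [0,1] "chased" : NP
    [1,2] "every" : (NP\S)\NP
  [2,4] S\(NP\S)   <
    [2,3] "slowly" : N
    [3,4] "sent" : (S\(NP\S))\N

[0,1] NP  lex  "chased"
[1,2] (NP\S)\NP  lex  "every"
[0,2] NP\S  <  k=1
[2,3] N  lex  "slowly"
[3,4] (S\(NP\S))\N  lex  "sent"
[2,4] S\(NP\S)  <  k=3
[0,4] S  <  k=2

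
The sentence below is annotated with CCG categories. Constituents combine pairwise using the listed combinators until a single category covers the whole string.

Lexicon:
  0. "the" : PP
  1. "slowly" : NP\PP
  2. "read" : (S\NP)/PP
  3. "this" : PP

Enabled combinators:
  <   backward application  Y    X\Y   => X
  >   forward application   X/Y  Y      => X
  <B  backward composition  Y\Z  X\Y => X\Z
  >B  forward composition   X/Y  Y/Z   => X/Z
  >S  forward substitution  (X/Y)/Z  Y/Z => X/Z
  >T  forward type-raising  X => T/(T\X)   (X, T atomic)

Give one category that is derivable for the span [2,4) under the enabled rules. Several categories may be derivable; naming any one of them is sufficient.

S\NP

[0,4] S   <
  [0,2] NP   <
    [0,1] "the" : PP
    [1,2] "slowly" : NP\PP
  [2,4] S\NP   >
    [2,3] "read" : (S\NP)/PP
    [3,4] "this" : PP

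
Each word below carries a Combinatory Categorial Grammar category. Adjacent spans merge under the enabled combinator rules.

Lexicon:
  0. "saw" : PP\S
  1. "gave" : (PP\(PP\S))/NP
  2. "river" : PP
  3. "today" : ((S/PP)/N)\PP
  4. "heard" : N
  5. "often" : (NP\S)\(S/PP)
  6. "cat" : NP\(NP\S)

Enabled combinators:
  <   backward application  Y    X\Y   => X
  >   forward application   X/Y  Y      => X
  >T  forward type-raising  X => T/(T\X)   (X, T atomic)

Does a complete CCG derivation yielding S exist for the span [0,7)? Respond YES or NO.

PP\S (PP\(PP\S))/NP PP ((S/PP)/N)\PP N (NP\S)\(S/PP) NP\(NP\S)
CKY chart[0,7] = {N/(N\PP), NP/(NP\PP), PP, PP/(PP\PP), S/(S\PP)}; S ∉ chart

NO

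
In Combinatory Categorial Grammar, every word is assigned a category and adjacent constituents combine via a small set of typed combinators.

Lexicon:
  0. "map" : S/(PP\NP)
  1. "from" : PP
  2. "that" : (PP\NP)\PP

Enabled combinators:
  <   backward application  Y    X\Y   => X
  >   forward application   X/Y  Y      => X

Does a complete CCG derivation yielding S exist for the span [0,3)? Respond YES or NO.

YES

[0,3] S   >
  [0,1] "map" : S/(PP\NP)
  [1,3] PP\NP   <
    [1,2] "from" : PP
    [2,3] "that" : (PP\NP)\PP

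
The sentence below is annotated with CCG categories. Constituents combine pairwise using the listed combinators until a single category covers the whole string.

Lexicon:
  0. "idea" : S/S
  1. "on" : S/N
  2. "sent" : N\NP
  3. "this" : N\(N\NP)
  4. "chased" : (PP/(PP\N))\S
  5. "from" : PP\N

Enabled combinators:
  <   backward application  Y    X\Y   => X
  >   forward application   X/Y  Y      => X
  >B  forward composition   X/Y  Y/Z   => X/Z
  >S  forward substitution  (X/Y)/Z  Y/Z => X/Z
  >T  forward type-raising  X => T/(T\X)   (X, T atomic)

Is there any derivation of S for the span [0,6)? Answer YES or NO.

NO

S/S S/N N\NP N\(N\NP) (PP/(PP\N))\S PP\N
CKY chart[0,6] = {N/(N\PP), NP/(NP\PP), PP, PP/(PP\PP), S/(S\PP)}; S ∉ chart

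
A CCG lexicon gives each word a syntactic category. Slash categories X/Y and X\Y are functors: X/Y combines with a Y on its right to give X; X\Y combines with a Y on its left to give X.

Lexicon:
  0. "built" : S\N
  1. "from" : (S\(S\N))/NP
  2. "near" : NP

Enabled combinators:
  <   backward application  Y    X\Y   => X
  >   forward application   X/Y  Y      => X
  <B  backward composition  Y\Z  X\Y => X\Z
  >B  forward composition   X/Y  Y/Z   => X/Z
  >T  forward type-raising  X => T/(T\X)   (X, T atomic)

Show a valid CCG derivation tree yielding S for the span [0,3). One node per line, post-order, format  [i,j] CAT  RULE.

[0,1] S\N  lex  "built"
[1,2] (S\(S\N))/NP  lex  "from"
[2,3] NP  lex  "near"
[1,3] S\(S\N)  >  k=2
[0,3] S  <  k=1

[0,3] S   <
  [0,1] "built" : S\N
  [1,3] S\(S\N)   >
    [1,2] "from" : (S\(S\N))/NP
    [2,3] "near" : NP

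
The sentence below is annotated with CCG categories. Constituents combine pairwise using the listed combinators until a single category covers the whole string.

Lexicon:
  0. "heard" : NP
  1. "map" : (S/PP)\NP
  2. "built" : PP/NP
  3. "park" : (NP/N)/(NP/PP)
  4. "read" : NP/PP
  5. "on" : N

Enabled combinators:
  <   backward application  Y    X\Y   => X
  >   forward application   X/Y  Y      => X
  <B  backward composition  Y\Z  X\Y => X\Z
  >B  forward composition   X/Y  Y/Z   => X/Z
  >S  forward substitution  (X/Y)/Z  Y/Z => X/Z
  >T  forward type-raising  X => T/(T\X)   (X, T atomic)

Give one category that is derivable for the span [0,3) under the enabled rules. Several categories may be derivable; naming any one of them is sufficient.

S/NP

[0,6] S   >
  [0,3] S/NP   >B
    [0,2] S/PP   <
      [0,1] "heard" : NP
      [1,2] "map" : (S/PP)\NP
    [2,3] "built" : PP/NP
  [3,6] NP   >
    [3,5] NP/N   >
      [3,4] "park" : (NP/N)/(NP/PP)
      [4,5] "read" : NP/PP
    [5,6] "on" : N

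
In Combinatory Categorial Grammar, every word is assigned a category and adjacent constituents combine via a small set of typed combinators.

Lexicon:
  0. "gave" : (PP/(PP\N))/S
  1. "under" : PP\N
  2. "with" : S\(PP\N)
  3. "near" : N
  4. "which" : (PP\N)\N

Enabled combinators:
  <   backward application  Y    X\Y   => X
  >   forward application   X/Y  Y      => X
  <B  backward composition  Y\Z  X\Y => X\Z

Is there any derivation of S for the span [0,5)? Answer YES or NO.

(PP/(PP\N))/S PP\N S\(PP\N) N (PP\N)\N
CKY chart[0,5] = {PP}; S ∉ chart

NO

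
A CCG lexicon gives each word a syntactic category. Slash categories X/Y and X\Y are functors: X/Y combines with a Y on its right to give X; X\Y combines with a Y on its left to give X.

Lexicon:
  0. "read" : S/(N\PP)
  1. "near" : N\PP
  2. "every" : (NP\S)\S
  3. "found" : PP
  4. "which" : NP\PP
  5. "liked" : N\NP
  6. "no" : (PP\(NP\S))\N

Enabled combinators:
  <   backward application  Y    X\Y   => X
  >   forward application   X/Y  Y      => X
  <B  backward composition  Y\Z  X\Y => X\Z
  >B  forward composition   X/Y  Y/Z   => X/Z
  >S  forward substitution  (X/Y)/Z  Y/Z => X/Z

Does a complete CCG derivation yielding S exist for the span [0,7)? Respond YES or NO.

NO

S/(N\PP) N\PP (NP\S)\S PP NP\PP N\NP (PP\(NP\S))\N
CKY chart[0,7] = {PP}; S ∉ chart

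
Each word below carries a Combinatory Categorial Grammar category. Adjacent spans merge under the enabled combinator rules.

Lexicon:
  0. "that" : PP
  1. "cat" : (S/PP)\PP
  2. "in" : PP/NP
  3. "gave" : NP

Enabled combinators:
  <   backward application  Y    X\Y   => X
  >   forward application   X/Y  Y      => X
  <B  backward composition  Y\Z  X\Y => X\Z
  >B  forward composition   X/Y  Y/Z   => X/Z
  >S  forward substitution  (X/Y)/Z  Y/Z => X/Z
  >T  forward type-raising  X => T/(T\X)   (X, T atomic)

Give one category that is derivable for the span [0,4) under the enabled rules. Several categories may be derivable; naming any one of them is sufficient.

S

[0,4] S   >
  [0,2] S/PP   <
    [0,1] "that" : PP
    [1,2] "cat" : (S/PP)\PP
  [2,4] PP   >
    [2,3] "in" : PP/NP
    [3,4] "gave" : NP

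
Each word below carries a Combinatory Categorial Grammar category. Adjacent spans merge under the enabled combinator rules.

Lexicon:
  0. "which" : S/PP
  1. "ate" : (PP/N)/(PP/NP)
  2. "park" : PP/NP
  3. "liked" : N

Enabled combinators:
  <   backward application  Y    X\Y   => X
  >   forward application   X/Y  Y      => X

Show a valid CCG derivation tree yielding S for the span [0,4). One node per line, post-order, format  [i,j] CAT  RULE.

[0,4] S   >
  [0,1] "which" : S/PP
  [1,4] PP   >
    [1,3] PP/N   >
      [1,2] "ate" : (PP/N)/(PP/NP)
      [2,3] "park" : PP/NP
    [3,4] "liked" : N

[0,1] S/PP  lex  "which"
[1,2] (PP/N)/(PP/NP)  lex  "ate"
[2,3] PP/NP  lex  "park"
[1,3] PP/N  >  k=2
[3,4] N  lex  "liked"
[1,4] PP  >  k=3
[0,4] S  >  k=1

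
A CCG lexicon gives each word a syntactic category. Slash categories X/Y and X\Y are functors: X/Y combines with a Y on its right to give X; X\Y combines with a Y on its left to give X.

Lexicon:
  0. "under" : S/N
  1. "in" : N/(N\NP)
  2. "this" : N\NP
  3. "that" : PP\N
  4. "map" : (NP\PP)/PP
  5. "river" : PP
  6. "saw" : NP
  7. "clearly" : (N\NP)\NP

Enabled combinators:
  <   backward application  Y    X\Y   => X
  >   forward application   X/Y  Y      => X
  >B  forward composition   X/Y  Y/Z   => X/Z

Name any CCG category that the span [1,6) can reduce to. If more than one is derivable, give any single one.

[0,8] S   >
  [0,1] "under" : S/N
  [1,8] N   <
    [1,6] NP   <
      [1,4] PP   <
        [1,3] N   >
          [1,2] "in" : N/(N\NP)
          [2,3] "this" : N\NP
        [3,4] "that" : PP\N
      [4,6] NP\PP   >
        [4,5] "map" : (NP\PP)/PP
        [5,6] "river" : PP
    [6,8] N\NP   <
      [6,7] "saw" : NP
      [7,8] "clearly" : (N\NP)\NP

NP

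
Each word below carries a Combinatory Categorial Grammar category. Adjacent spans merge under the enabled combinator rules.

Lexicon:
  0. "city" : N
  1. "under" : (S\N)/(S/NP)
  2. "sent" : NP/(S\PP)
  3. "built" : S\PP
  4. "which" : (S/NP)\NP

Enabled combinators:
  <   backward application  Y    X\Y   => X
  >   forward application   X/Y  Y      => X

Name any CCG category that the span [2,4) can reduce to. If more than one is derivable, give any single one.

[0,5] S   <
  [0,1] "city" : N
  [1,5] S\N   >
    [1,2] "under" : (S\N)/(S/NP)
    [2,5] S/NP   <
      [2,4] NP   >
        [2,3] "sent" : NP/(S\PP)
        [3,4] "built" : S\PP
      [4,5] "which" : (S/NP)\NP

NP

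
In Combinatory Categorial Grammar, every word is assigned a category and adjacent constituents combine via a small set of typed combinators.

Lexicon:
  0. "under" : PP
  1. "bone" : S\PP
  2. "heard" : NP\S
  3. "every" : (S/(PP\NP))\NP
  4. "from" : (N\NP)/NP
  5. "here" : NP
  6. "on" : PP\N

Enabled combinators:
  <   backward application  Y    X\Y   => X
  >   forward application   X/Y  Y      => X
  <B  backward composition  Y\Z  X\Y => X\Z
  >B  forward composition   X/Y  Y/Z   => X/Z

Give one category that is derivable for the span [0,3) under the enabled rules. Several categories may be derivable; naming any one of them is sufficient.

NP

[0,7] S   >
  [0,4] S/(PP\NP)   <
    [0,3] NP   <
      [0,2] S   <
        [0,1] "under" : PP
        [1,2] "bone" : S\PP
      [2,3] "heard" : NP\S
    [3,4] "every" : (S/(PP\NP))\NP
  [4,7] PP\NP   <B
    [4,6] N\NP   >
      [4,5] "from" : (N\NP)/NP
      [5,6] "here" : NP
    [6,7] "on" : PP\N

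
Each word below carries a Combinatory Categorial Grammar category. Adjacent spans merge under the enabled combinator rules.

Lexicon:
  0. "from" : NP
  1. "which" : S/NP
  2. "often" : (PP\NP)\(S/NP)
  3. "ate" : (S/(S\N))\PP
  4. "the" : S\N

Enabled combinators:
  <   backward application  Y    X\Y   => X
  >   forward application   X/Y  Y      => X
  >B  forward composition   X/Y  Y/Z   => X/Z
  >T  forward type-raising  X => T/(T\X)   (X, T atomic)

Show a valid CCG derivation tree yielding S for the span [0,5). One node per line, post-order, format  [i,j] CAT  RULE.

[0,1] NP  lex  "from"
[1,2] S/NP  lex  "which"
[2,3] (PP\NP)\(S/NP)  lex  "often"
[1,3] PP\NP  <  k=2
[0,3] PP  <  k=1
[3,4] (S/(S\N))\PP  lex  "ate"
[0,4] S/(S\N)  <  k=3
[4,5] S\N  lex  "the"
[0,5] S  >  k=4

[0,5] S   >
  [0,4] S/(S\N)   <
    [0,3] PP   <
      [0,1] "from" : NP
      [1,3] PP\NP   <
        [1,2] "which" : S/NP
        [2,3] "often" : (PP\NP)\(S/NP)
    [3,4] "ate" : (S/(S\N))\PP
  [4,5] "the" : S\N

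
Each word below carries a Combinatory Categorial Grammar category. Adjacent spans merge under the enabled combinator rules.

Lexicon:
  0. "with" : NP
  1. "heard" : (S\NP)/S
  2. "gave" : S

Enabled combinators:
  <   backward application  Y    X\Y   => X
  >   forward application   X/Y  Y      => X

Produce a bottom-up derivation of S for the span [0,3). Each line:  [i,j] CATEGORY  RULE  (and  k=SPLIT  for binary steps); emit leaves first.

[0,1] NP  lex  "with"
[1,2] (S\NP)/S  lex  "heard"
[2,3] S  lex  "gave"
[1,3] S\NP  >  k=2
[0,3] S  <  k=1

[0,3] S   <
  [0,1] "with" : NP
  [1,3] S\NP   >
    [1,2] "heard" : (S\NP)/S
    [2,3] "gave" : S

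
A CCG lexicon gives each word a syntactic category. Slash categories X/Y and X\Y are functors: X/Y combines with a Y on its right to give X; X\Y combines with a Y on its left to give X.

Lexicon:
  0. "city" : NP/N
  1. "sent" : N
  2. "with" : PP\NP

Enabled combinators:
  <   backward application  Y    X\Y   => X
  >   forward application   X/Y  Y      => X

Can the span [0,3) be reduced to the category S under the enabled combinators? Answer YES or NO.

NP/N N PP\NP
CKY chart[0,3] = {PP}; S ∉ chart

NO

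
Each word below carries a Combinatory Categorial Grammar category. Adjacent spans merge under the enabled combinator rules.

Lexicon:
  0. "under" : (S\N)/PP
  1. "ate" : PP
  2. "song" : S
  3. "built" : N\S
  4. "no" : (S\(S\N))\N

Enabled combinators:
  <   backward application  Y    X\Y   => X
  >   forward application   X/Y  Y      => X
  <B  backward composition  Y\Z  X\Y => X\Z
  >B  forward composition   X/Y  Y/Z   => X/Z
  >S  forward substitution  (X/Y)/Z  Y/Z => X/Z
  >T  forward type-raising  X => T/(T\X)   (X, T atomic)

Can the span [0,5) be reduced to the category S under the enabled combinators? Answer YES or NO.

YES

[0,5] S   <
  [0,2] S\N   >
    [0,1] "under" : (S\N)/PP
    [1,2] "ate" : PP
  [2,5] S\(S\N)   <
    [2,4] N   <
      [2,3] "song" : S
      [3,4] "built" : N\S
    [4,5] "no" : (S\(S\N))\N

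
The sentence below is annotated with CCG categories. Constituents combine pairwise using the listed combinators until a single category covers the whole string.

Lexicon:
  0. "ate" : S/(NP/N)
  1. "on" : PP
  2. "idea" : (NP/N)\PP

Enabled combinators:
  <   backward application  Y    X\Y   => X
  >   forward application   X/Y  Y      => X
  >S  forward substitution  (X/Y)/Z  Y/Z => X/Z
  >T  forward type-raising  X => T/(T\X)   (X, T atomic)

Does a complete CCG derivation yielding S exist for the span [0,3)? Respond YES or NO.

YES

[0,3] S   >
  [0,1] "ate" : S/(NP/N)
  [1,3] NP/N   <
    [1,2] "on" : PP
    [2,3] "idea" : (NP/N)\PP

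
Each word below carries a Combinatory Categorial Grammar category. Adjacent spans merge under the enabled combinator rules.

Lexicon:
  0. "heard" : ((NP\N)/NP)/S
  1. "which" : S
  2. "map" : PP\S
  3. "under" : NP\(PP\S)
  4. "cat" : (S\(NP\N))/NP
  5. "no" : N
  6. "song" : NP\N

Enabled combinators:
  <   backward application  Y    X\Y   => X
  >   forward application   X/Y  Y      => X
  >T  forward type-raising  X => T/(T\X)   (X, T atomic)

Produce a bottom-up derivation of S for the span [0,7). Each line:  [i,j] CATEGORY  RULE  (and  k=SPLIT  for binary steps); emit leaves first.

[0,1] ((NP\N)/NP)/S  lex  "heard"
[1,2] S  lex  "which"
[0,2] (NP\N)/NP  >  k=1
[2,3] PP\S  lex  "map"
[3,4] NP\(PP\S)  lex  "under"
[2,4] NP  <  k=3
[0,4] NP\N  >  k=2
[4,5] (S\(NP\N))/NP  lex  "cat"
[5,6] N  lex  "no"
[6,7] NP\N  lex  "song"
[5,7] NP  <  k=6
[4,7] S\(NP\N)  >  k=5
[0,7] S  <  k=4

[0,7] S   <
  [0,4] NP\N   >
    [0,2] (NP\N)/NP   >
      [0,1] "heard" : ((NP\N)/NP)/S
      [1,2] "which" : S
    [2,4] NP   <
      [2,3] "map" : PP\S
      [3,4] "under" : NP\(PP\S)
  [4,7] S\(NP\N)   >
    [4,5] "cat" : (S\(NP\N))/NP
    [5,7] NP   <
      [5,6] "no" : N
      [6,7] "song" : NP\N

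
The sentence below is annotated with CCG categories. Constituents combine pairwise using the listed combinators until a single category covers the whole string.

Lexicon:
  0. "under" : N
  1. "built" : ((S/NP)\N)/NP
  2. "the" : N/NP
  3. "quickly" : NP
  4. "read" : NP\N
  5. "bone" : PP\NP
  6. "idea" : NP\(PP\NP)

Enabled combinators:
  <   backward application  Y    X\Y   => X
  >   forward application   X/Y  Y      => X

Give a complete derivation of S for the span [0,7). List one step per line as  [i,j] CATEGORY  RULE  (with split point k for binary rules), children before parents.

[0,1] N  lex  "under"
[1,2] ((S/NP)\N)/NP  lex  "built"
[2,3] N/NP  lex  "the"
[3,4] NP  lex  "quickly"
[2,4] N  >  k=3
[4,5] NP\N  lex  "read"
[2,5] NP  <  k=4
[1,5] (S/NP)\N  >  k=2
[0,5] S/NP  <  k=1
[5,6] PP\NP  lex  "bone"
[6,7] NP\(PP\NP)  lex  "idea"
[5,7] NP  <  k=6
[0,7] S  >  k=5

[0,7] S   >
  [0,5] S/NP   <
    [0,1] "under" : N
    [1,5] (S/NP)\N   >
      [1,2] "built" : ((S/NP)\N)/NP
      [2,5] NP   <
        [2,4] N   >
          [2,3] "the" : N/NP
          [3,4] "quickly" : NP
        [4,5] "read" : NP\N
  [5,7] NP   <
    [5,6] "bone" : PP\NP
    [6,7] "idea" : NP\(PP\NP)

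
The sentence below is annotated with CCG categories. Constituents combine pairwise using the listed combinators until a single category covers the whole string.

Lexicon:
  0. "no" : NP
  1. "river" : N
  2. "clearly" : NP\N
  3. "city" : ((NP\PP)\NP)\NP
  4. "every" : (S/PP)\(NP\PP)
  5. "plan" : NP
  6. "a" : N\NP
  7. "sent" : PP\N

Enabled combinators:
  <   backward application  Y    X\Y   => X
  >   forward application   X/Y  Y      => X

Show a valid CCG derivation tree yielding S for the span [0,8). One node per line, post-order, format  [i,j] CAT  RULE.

[0,8] S   >
  [0,5] S/PP   <
    [0,4] NP\PP   <
      [0,1] "no" : NP
      [1,4] (NP\PP)\NP   <
        [1,3] NP   <
          [1,2] "river" : N
          [2,3] "clearly" : NP\N
        [3,4] "city" : ((NP\PP)\NP)\NP
    [4,5] "every" : (S/PP)\(NP\PP)
  [5,8] PP   <
    [5,7] N   <
      [5,6] "plan" : NP
      [6,7] "a" : N\NP
    [7,8] "sent" : PP\N

[0,1] NP  lex  "no"
[1,2] N  lex  "river"
[2,3] NP\N  lex  "clearly"
[1,3] NP  <  k=2
[3,4] ((NP\PP)\NP)\NP  lex  "city"
[1,4] (NP\PP)\NP  <  k=3
[0,4] NP\PP  <  k=1
[4,5] (S/PP)\(NP\PP)  lex  "every"
[0,5] S/PP  <  k=4
[5,6] NP  lex  "plan"
[6,7] N\NP  lex  "a"
[5,7] N  <  k=6
[7,8] PP\N  lex  "sent"
[5,8] PP  <  k=7
[0,8] S  >  k=5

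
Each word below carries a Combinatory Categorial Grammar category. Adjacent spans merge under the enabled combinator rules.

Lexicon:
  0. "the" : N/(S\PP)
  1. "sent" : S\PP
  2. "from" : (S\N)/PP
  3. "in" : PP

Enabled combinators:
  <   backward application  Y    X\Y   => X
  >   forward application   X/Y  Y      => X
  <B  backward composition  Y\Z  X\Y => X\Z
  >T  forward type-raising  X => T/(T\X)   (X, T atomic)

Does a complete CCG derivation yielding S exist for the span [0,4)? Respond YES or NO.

[0,4] S   <
  [0,2] N   >
    [0,1] "the" : N/(S\PP)
    [1,2] "sent" : S\PP
  [2,4] S\N   >
    [2,3] "from" : (S\N)/PP
    [3,4] "in" : PP

YES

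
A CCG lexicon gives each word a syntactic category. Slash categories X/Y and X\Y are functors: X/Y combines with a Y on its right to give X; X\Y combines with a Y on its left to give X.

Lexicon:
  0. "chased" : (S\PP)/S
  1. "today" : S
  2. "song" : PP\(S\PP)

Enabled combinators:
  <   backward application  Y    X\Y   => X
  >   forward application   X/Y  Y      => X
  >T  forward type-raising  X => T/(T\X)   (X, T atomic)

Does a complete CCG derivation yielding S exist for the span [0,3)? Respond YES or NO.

(S\PP)/S S PP\(S\PP)
CKY chart[0,3] = {N/(N\PP), NP/(NP\PP), PP, PP/(PP\PP), S/(S\PP)}; S ∉ chart

NO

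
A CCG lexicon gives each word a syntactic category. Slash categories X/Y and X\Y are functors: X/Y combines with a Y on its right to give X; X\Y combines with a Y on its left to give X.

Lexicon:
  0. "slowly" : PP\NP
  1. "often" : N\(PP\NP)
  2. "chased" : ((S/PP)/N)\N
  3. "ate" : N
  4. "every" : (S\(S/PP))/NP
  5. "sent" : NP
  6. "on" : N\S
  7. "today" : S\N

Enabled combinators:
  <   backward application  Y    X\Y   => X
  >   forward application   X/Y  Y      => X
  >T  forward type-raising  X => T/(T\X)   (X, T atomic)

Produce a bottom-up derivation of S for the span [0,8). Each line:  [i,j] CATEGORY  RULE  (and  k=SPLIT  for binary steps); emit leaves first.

[0,1] PP\NP  lex  "slowly"
[1,2] N\(PP\NP)  lex  "often"
[0,2] N  <  k=1
[2,3] ((S/PP)/N)\N  lex  "chased"
[0,3] (S/PP)/N  <  k=2
[3,4] N  lex  "ate"
[0,4] S/PP  >  k=3
[4,5] (S\(S/PP))/NP  lex  "every"
[5,6] NP  lex  "sent"
[4,6] S\(S/PP)  >  k=5
[0,6] S  <  k=4
[6,7] N\S  lex  "on"
[0,7] N  <  k=6
[7,8] S\N  lex  "today"
[0,8] S  <  k=7

[0,8] S   <
  [0,7] N   <
    [0,6] S   <
      [0,4] S/PP   >
        [0,3] (S/PP)/N   <
          [0,2] N   <
            [0,1] "slowly" : PP\NP
            [1,2] "often" : N\(PP\NP)
          [2,3] "chased" : ((S/PP)/N)\N
        [3,4] "ate" : N
      [4,6] S\(S/PP)   >
        [4,5] "every" : (S\(S/PP))/NP
        [5,6] "sent" : NP
    [6,7] "on" : N\S
  [7,8] "today" : S\N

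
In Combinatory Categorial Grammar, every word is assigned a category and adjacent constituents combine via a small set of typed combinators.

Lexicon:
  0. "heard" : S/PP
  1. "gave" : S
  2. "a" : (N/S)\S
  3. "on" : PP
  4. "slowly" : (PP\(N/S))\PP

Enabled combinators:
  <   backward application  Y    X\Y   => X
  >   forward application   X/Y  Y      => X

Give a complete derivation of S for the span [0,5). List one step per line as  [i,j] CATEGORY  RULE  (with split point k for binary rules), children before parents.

[0,5] S   >
  [0,1] "heard" : S/PP
  [1,5] PP   <
    [1,3] N/S   <
      [1,2] "gave" : S
      [2,3] "a" : (N/S)\S
    [3,5] PP\(N/S)   <
      [3,4] "on" : PP
      [4,5] "slowly" : (PP\(N/S))\PP

[0,1] S/PP  lex  "heard"
[1,2] S  lex  "gave"
[2,3] (N/S)\S  lex  "a"
[1,3] N/S  <  k=2
[3,4] PP  lex  "on"
[4,5] (PP\(N/S))\PP  lex  "slowly"
[3,5] PP\(N/S)  <  k=4
[1,5] PP  <  k=3
[0,5] S  >  k=1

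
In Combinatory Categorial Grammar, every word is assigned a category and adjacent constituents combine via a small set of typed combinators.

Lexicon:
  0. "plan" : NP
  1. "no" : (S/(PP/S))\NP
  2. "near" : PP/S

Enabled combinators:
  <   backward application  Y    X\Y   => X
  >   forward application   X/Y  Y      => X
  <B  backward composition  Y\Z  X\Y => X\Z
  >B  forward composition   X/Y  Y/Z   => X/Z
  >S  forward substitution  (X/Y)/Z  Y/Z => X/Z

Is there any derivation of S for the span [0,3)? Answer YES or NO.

[0,3] S   >
  [0,2] S/(PP/S)   <
    [0,1] "plan" : NP
    [1,2] "no" : (S/(PP/S))\NP
  [2,3] "near" : PP/S

YES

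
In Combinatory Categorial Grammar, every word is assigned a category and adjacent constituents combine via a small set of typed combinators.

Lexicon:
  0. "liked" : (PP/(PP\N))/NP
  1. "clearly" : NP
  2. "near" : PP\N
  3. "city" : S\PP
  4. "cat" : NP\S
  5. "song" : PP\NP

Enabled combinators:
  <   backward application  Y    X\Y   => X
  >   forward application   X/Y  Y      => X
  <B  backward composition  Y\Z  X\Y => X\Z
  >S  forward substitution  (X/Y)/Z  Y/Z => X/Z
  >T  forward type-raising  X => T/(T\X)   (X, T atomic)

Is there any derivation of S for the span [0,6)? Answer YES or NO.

NO

(PP/(PP\N))/NP NP PP\N S\PP NP\S PP\NP
CKY chart[0,6] = {N/(N\PP), NP/(NP\PP), PP, PP/(PP\PP), S/(S\PP)}; S ∉ chart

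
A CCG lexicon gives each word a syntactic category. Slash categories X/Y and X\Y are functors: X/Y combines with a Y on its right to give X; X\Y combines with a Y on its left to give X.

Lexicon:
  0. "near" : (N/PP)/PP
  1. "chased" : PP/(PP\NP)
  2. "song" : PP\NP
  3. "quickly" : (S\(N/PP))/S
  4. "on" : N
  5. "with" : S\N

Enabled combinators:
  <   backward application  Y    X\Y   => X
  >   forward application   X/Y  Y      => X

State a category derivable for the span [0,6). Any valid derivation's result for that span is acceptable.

[0,6] S   <
  [0,3] N/PP   >
    [0,1] "near" : (N/PP)/PP
    [1,3] PP   >
      [1,2] "chased" : PP/(PP\NP)
      [2,3] "song" : PP\NP
  [3,6] S\(N/PP)   >
    [3,4] "quickly" : (S\(N/PP))/S
    [4,6] S   <
      [4,5] "on" : N
      [5,6] "with" : S\N

S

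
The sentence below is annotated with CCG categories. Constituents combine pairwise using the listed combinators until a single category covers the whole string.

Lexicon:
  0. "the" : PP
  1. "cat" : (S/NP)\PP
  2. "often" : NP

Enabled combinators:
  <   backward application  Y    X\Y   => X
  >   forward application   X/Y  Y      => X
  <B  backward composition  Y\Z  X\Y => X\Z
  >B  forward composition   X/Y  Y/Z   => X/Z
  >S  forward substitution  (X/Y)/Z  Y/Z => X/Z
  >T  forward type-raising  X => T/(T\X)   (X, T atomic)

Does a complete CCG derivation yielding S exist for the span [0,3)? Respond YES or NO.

[0,3] S   >
  [0,2] S/NP   <
    [0,1] "the" : PP
    [1,2] "cat" : (S/NP)\PP
  [2,3] "often" : NP

YES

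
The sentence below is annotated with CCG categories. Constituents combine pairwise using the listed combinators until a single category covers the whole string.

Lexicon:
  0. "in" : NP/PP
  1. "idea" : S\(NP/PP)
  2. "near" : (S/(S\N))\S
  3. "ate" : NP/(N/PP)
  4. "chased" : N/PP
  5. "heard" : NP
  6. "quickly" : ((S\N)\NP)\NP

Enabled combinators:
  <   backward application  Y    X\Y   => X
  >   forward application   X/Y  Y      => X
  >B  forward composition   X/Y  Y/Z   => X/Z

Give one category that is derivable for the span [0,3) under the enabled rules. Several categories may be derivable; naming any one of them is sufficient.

S/(S\N)

[0,7] S   >
  [0,3] S/(S\N)   <
    [0,2] S   <
      [0,1] "in" : NP/PP
      [1,2] "idea" : S\(NP/PP)
    [2,3] "near" : (S/(S\N))\S
  [3,7] S\N   <
    [3,5] NP   >
      [3,4] "ate" : NP/(N/PP)
      [4,5] "chased" : N/PP
    [5,7] (S\N)\NP   <
      [5,6] "heard" : NP
      [6,7] "quickly" : ((S\N)\NP)\NP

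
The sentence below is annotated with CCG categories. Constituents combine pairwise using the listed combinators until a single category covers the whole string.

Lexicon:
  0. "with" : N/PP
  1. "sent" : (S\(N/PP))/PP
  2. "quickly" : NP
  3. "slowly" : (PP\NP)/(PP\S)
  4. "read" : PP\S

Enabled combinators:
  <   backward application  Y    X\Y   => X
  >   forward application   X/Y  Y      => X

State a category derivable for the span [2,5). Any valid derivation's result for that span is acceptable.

[0,5] S   <
  [0,1] "with" : N/PP
  [1,5] S\(N/PP)   >
    [1,2] "sent" : (S\(N/PP))/PP
    [2,5] PP   <
      [2,3] "quickly" : NP
      [3,5] PP\NP   >
        [3,4] "slowly" : (PP\NP)/(PP\S)
        [4,5] "read" : PP\S

PP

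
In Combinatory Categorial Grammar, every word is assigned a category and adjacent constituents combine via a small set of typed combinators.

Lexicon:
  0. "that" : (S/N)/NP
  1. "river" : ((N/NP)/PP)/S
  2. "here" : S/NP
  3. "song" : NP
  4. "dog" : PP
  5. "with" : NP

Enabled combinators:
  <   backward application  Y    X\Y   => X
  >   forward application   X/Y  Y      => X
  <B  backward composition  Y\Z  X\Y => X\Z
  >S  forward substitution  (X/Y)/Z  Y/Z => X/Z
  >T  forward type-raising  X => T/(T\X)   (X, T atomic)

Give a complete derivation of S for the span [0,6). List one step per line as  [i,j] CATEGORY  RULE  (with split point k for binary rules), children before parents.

[0,1] (S/N)/NP  lex  "that"
[1,2] ((N/NP)/PP)/S  lex  "river"
[2,3] S/NP  lex  "here"
[3,4] NP  lex  "song"
[2,4] S  >  k=3
[1,4] (N/NP)/PP  >  k=2
[4,5] PP  lex  "dog"
[1,5] N/NP  >  k=4
[0,5] S/NP  >S  k=1
[5,6] NP  lex  "with"
[0,6] S  >  k=5

[0,6] S   >
  [0,5] S/NP   >S
    [0,1] "that" : (S/N)/NP
    [1,5] N/NP   >
      [1,4] (N/NP)/PP   >
        [1,2] "river" : ((N/NP)/PP)/S
        [2,4] S   >
          [2,3] "here" : S/NP
          [3,4] "song" : NP
      [4,5] "dog" : PP
  [5,6] "with" : NP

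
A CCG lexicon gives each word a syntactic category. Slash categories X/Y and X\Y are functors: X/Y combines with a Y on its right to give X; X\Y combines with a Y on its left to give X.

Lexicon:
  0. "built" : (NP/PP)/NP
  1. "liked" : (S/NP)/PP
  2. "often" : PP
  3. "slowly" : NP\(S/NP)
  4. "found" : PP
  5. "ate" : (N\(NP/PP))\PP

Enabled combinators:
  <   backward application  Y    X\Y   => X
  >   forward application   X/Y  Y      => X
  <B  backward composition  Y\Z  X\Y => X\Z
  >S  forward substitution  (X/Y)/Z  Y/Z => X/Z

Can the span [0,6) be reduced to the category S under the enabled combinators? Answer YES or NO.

NO

(NP/PP)/NP (S/NP)/PP PP NP\(S/NP) PP (N\(NP/PP))\PP
CKY chart[0,6] = {N}; S ∉ chart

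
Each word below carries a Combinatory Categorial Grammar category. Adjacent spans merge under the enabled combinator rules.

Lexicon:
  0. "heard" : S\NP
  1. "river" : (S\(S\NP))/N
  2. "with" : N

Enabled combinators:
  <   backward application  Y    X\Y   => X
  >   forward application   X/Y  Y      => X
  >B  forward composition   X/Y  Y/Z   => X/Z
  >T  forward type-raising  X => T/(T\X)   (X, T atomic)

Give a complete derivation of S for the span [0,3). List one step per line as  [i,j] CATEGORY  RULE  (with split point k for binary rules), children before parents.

[0,3] S   <
  [0,1] "heard" : S\NP
  [1,3] S\(S\NP)   >
    [1,2] "river" : (S\(S\NP))/N
    [2,3] "with" : N

[0,1] S\NP  lex  "heard"
[1,2] (S\(S\NP))/N  lex  "river"
[2,3] N  lex  "with"
[1,3] S\(S\NP)  >  k=2
[0,3] S  <  k=1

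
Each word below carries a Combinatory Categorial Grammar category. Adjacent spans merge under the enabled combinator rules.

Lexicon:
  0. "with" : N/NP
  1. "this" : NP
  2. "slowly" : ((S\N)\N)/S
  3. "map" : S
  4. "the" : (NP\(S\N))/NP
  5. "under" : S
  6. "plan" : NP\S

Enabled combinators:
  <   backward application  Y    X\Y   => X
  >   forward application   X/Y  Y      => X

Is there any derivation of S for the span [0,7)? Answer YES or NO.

NO

N/NP NP ((S\N)\N)/S S (NP\(S\N))/NP S NP\S
CKY chart[0,7] = {NP}; S ∉ chart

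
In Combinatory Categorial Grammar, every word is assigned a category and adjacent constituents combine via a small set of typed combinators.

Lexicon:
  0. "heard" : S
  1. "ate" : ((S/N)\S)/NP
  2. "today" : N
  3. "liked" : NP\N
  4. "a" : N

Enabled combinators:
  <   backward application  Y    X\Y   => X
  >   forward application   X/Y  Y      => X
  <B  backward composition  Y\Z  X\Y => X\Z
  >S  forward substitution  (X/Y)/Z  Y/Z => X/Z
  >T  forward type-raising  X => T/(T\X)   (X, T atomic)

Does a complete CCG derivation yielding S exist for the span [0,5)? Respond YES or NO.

YES

[0,5] S   >
  [0,4] S/N   <
    [0,1] "heard" : S
    [1,4] (S/N)\S   >
      [1,2] "ate" : ((S/N)\S)/NP
      [2,4] NP   <
        [2,3] "today" : N
        [3,4] "liked" : NP\N
  [4,5] "a" : N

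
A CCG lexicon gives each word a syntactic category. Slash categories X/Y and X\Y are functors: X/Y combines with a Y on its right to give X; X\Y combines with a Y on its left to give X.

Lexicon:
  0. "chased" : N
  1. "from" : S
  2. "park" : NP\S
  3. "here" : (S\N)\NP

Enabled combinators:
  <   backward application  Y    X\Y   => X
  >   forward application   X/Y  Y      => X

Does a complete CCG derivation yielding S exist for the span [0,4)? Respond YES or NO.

YES

[0,4] S   <
  [0,1] "chased" : N
  [1,4] S\N   <
    [1,3] NP   <
      [1,2] "from" : S
      [2,3] "park" : NP\S
    [3,4] "here" : (S\N)\NP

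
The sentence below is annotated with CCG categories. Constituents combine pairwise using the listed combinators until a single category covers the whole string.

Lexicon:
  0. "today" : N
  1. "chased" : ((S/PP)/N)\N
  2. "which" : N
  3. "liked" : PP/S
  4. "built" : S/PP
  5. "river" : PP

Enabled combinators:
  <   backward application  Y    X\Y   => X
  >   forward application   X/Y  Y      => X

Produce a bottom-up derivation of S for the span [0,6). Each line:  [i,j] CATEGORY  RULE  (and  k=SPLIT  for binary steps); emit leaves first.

[0,6] S   >
  [0,3] S/PP   >
    [0,2] (S/PP)/N   <
      [0,1] "today" : N
      [1,2] "chased" : ((S/PP)/N)\N
    [2,3] "which" : N
  [3,6] PP   >
    [3,4] "liked" : PP/S
    [4,6] S   >
      [4,5] "built" : S/PP
      [5,6] "river" : PP

[0,1] N  lex  "today"
[1,2] ((S/PP)/N)\N  lex  "chased"
[0,2] (S/PP)/N  <  k=1
[2,3] N  lex  "which"
[0,3] S/PP  >  k=2
[3,4] PP/S  lex  "liked"
[4,5] S/PP  lex  "built"
[5,6] PP  lex  "river"
[4,6] S  >  k=5
[3,6] PP  >  k=4
[0,6] S  >  k=3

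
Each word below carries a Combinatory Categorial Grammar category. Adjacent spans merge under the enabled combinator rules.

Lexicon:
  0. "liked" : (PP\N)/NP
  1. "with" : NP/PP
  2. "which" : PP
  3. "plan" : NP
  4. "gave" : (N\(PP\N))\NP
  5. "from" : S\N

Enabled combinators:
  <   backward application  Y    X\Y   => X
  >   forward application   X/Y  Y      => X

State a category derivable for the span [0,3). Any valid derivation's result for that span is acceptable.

[0,6] S   <
  [0,5] N   <
    [0,3] PP\N   >
      [0,1] "liked" : (PP\N)/NP
      [1,3] NP   >
        [1,2] "with" : NP/PP
        [2,3] "which" : PP
    [3,5] N\(PP\N)   <
      [3,4] "plan" : NP
      [4,5] "gave" : (N\(PP\N))\NP
  [5,6] "from" : S\N

PP\N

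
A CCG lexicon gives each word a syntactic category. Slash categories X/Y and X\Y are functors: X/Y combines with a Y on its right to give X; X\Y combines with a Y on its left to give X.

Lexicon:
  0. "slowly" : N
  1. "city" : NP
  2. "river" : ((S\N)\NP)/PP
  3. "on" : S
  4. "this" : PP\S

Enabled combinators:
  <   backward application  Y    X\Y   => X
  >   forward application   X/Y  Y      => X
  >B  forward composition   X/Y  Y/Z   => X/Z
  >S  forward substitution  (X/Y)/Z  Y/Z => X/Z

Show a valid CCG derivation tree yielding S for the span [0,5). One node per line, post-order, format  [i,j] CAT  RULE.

[0,5] S   <
  [0,1] "slowly" : N
  [1,5] S\N   <
    [1,2] "city" : NP
    [2,5] (S\N)\NP   >
      [2,3] "river" : ((S\N)\NP)/PP
      [3,5] PP   <
        [3,4] "on" : S
        [4,5] "this" : PP\S

[0,1] N  lex  "slowly"
[1,2] NP  lex  "city"
[2,3] ((S\N)\NP)/PP  lex  "river"
[3,4] S  lex  "on"
[4,5] PP\S  lex  "this"
[3,5] PP  <  k=4
[2,5] (S\N)\NP  >  k=3
[1,5] S\N  <  k=2
[0,5] S  <  k=1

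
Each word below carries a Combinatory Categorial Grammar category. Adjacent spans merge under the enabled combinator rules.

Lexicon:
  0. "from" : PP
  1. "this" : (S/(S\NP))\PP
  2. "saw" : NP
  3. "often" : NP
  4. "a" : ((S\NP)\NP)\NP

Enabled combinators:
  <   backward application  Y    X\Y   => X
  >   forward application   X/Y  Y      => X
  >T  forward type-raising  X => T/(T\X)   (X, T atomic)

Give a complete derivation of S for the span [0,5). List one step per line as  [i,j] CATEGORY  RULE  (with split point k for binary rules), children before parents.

[0,1] PP  lex  "from"
[1,2] (S/(S\NP))\PP  lex  "this"
[0,2] S/(S\NP)  <  k=1
[2,3] NP  lex  "saw"
[3,4] NP  lex  "often"
[4,5] ((S\NP)\NP)\NP  lex  "a"
[3,5] (S\NP)\NP  <  k=4
[2,5] S\NP  <  k=3
[0,5] S  >  k=2

[0,5] S   >
  [0,2] S/(S\NP)   <
    [0,1] "from" : PP
    [1,2] "this" : (S/(S\NP))\PP
  [2,5] S\NP   <
    [2,3] "saw" : NP
    [3,5] (S\NP)\NP   <
      [3,4] "often" : NP
      [4,5] "a" : ((S\NP)\NP)\NP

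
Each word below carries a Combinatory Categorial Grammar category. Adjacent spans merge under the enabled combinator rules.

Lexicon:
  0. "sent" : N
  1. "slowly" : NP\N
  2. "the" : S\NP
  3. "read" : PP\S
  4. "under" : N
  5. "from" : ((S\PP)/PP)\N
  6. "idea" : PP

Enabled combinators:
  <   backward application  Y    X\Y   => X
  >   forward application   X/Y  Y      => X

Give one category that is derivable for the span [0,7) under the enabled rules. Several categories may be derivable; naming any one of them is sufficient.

[0,7] S   <
  [0,4] PP   <
    [0,3] S   <
      [0,2] NP   <
        [0,1] "sent" : N
        [1,2] "slowly" : NP\N
      [2,3] "the" : S\NP
    [3,4] "read" : PP\S
  [4,7] S\PP   >
    [4,6] (S\PP)/PP   <
      [4,5] "under" : N
      [5,6] "from" : ((S\PP)/PP)\N
    [6,7] "idea" : PP

S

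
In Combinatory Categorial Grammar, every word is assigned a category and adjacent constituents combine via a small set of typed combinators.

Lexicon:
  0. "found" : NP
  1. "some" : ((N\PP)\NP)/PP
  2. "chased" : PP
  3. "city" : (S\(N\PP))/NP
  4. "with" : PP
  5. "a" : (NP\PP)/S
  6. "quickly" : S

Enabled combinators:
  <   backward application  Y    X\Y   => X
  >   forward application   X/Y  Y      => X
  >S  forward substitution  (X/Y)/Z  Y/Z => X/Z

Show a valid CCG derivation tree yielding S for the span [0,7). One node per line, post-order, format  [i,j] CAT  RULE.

[0,7] S   <
  [0,3] N\PP   <
    [0,1] "found" : NP
    [1,3] (N\PP)\NP   >
      [1,2] "some" : ((N\PP)\NP)/PP
      [2,3] "chased" : PP
  [3,7] S\(N\PP)   >
    [3,4] "city" : (S\(N\PP))/NP
    [4,7] NP   <
      [4,5] "with" : PP
      [5,7] NP\PP   >
        [5,6] "a" : (NP\PP)/S
        [6,7] "quickly" : S

[0,1] NP  lex  "found"
[1,2] ((N\PP)\NP)/PP  lex  "some"
[2,3] PP  lex  "chased"
[1,3] (N\PP)\NP  >  k=2
[0,3] N\PP  <  k=1
[3,4] (S\(N\PP))/NP  lex  "city"
[4,5] PP  lex  "with"
[5,6] (NP\PP)/S  lex  "a"
[6,7] S  lex  "quickly"
[5,7] NP\PP  >  k=6
[4,7] NP  <  k=5
[3,7] S\(N\PP)  >  k=4
[0,7] S  <  k=3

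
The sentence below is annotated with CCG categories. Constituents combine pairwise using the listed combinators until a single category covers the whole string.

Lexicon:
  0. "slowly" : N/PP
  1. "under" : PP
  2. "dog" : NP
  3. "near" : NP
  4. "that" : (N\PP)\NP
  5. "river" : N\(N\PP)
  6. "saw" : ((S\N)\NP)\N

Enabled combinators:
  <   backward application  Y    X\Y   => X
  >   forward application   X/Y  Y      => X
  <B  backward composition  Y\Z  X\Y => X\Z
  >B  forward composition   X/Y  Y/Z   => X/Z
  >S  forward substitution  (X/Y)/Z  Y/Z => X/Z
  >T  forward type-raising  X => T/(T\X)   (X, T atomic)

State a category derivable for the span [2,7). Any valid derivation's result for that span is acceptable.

[0,7] S   <
  [0,2] N   >
    [0,1] "slowly" : N/PP
    [1,2] "under" : PP
  [2,7] S\N   <
    [2,3] "dog" : NP
    [3,7] (S\N)\NP   <
      [3,6] N   <
        [3,5] N\PP   <
          [3,4] "near" : NP
          [4,5] "that" : (N\PP)\NP
        [5,6] "river" : N\(N\PP)
      [6,7] "saw" : ((S\N)\NP)\N

S\N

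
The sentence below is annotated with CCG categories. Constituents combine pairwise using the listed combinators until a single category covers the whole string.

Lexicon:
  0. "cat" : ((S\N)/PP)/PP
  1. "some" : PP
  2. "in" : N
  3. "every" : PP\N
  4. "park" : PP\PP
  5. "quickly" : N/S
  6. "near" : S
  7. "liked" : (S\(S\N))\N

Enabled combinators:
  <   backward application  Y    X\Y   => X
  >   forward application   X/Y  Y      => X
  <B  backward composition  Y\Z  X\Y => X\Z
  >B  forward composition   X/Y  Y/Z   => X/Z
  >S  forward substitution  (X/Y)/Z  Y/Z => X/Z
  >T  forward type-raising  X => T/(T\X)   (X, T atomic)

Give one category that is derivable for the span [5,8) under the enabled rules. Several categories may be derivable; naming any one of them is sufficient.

[0,8] S   <
  [0,5] S\N   >
    [0,2] (S\N)/PP   >
      [0,1] "cat" : ((S\N)/PP)/PP
      [1,2] "some" : PP
    [2,5] PP   >
      [2,3] PP/(PP\N)   >T
        [2,3] "in" : N
      [3,5] PP\N   <B
        [3,4] "every" : PP\N
        [4,5] "park" : PP\PP
  [5,8] S\(S\N)   <
    [5,7] N   >
      [5,6] "quickly" : N/S
      [6,7] "near" : S
    [7,8] "liked" : (S\(S\N))\N

S\(S\N)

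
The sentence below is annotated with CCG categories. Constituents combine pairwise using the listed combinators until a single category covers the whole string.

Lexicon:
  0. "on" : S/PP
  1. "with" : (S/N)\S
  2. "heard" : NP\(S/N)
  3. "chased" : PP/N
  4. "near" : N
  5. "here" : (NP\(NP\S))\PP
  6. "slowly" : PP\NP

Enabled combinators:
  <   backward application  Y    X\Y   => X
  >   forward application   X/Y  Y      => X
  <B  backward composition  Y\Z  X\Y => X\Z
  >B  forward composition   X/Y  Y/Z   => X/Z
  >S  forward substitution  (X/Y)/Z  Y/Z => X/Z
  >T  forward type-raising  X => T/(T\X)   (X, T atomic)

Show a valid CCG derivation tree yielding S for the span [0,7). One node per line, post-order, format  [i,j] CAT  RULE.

[0,1] S/PP  lex  "on"
[1,2] (S/N)\S  lex  "with"
[2,3] NP\(S/N)  lex  "heard"
[1,3] NP\S  <B  k=2
[3,4] PP/N  lex  "chased"
[4,5] N  lex  "near"
[3,5] PP  >  k=4
[5,6] (NP\(NP\S))\PP  lex  "here"
[3,6] NP\(NP\S)  <  k=5
[1,6] NP  <  k=3
[6,7] PP\NP  lex  "slowly"
[1,7] PP  <  k=6
[0,7] S  >  k=1

[0,7] S   >
  [0,1] "on" : S/PP
  [1,7] PP   <
    [1,6] NP   <
      [1,3] NP\S   <B
        [1,2] "with" : (S/N)\S
        [2,3] "heard" : NP\(S/N)
      [3,6] NP\(NP\S)   <
        [3,5] PP   >
          [3,4] "chased" : PP/N
          [4,5] "near" : N
        [5,6] "here" : (NP\(NP\S))\PP
    [6,7] "slowly" : PP\NP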